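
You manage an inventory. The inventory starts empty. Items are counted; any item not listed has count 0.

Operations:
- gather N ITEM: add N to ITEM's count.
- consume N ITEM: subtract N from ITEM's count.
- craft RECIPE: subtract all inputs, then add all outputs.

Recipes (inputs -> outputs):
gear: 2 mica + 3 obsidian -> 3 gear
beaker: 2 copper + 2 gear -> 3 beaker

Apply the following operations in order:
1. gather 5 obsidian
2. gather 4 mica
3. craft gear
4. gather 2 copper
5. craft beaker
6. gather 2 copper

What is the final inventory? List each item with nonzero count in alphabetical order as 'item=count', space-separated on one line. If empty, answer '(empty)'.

After 1 (gather 5 obsidian): obsidian=5
After 2 (gather 4 mica): mica=4 obsidian=5
After 3 (craft gear): gear=3 mica=2 obsidian=2
After 4 (gather 2 copper): copper=2 gear=3 mica=2 obsidian=2
After 5 (craft beaker): beaker=3 gear=1 mica=2 obsidian=2
After 6 (gather 2 copper): beaker=3 copper=2 gear=1 mica=2 obsidian=2

Answer: beaker=3 copper=2 gear=1 mica=2 obsidian=2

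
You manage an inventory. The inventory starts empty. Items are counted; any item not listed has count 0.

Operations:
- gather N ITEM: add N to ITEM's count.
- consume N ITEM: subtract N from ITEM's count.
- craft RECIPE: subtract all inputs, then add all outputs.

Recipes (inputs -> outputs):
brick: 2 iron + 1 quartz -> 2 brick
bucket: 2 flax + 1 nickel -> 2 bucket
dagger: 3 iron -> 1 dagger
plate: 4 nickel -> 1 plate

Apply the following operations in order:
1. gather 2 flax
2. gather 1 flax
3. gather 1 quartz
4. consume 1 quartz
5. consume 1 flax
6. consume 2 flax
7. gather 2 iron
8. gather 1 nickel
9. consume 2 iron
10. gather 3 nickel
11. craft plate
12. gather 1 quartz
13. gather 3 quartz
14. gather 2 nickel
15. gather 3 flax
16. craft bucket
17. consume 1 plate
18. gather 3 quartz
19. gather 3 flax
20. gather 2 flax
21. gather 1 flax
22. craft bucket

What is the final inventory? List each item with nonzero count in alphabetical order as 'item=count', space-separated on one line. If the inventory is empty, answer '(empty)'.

After 1 (gather 2 flax): flax=2
After 2 (gather 1 flax): flax=3
After 3 (gather 1 quartz): flax=3 quartz=1
After 4 (consume 1 quartz): flax=3
After 5 (consume 1 flax): flax=2
After 6 (consume 2 flax): (empty)
After 7 (gather 2 iron): iron=2
After 8 (gather 1 nickel): iron=2 nickel=1
After 9 (consume 2 iron): nickel=1
After 10 (gather 3 nickel): nickel=4
After 11 (craft plate): plate=1
After 12 (gather 1 quartz): plate=1 quartz=1
After 13 (gather 3 quartz): plate=1 quartz=4
After 14 (gather 2 nickel): nickel=2 plate=1 quartz=4
After 15 (gather 3 flax): flax=3 nickel=2 plate=1 quartz=4
After 16 (craft bucket): bucket=2 flax=1 nickel=1 plate=1 quartz=4
After 17 (consume 1 plate): bucket=2 flax=1 nickel=1 quartz=4
After 18 (gather 3 quartz): bucket=2 flax=1 nickel=1 quartz=7
After 19 (gather 3 flax): bucket=2 flax=4 nickel=1 quartz=7
After 20 (gather 2 flax): bucket=2 flax=6 nickel=1 quartz=7
After 21 (gather 1 flax): bucket=2 flax=7 nickel=1 quartz=7
After 22 (craft bucket): bucket=4 flax=5 quartz=7

Answer: bucket=4 flax=5 quartz=7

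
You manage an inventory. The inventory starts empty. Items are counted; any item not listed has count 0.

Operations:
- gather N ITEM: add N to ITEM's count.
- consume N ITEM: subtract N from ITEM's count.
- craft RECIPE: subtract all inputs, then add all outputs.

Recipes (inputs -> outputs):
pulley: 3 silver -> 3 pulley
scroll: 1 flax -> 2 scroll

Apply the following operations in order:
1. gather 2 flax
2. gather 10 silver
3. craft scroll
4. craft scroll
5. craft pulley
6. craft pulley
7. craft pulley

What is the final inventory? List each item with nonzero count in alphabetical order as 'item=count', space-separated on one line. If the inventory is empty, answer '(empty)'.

Answer: pulley=9 scroll=4 silver=1

Derivation:
After 1 (gather 2 flax): flax=2
After 2 (gather 10 silver): flax=2 silver=10
After 3 (craft scroll): flax=1 scroll=2 silver=10
After 4 (craft scroll): scroll=4 silver=10
After 5 (craft pulley): pulley=3 scroll=4 silver=7
After 6 (craft pulley): pulley=6 scroll=4 silver=4
After 7 (craft pulley): pulley=9 scroll=4 silver=1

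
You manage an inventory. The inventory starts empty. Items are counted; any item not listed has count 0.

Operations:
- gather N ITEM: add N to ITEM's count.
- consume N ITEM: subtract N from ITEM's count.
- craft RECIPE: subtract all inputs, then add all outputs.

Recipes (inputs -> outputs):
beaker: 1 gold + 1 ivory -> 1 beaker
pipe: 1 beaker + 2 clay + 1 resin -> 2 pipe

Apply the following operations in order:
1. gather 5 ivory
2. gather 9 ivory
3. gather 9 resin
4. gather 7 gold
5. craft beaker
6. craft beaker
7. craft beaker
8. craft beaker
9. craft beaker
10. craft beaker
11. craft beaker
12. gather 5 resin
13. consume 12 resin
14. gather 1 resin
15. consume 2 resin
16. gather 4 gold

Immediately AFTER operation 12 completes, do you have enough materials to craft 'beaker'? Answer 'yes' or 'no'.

Answer: no

Derivation:
After 1 (gather 5 ivory): ivory=5
After 2 (gather 9 ivory): ivory=14
After 3 (gather 9 resin): ivory=14 resin=9
After 4 (gather 7 gold): gold=7 ivory=14 resin=9
After 5 (craft beaker): beaker=1 gold=6 ivory=13 resin=9
After 6 (craft beaker): beaker=2 gold=5 ivory=12 resin=9
After 7 (craft beaker): beaker=3 gold=4 ivory=11 resin=9
After 8 (craft beaker): beaker=4 gold=3 ivory=10 resin=9
After 9 (craft beaker): beaker=5 gold=2 ivory=9 resin=9
After 10 (craft beaker): beaker=6 gold=1 ivory=8 resin=9
After 11 (craft beaker): beaker=7 ivory=7 resin=9
After 12 (gather 5 resin): beaker=7 ivory=7 resin=14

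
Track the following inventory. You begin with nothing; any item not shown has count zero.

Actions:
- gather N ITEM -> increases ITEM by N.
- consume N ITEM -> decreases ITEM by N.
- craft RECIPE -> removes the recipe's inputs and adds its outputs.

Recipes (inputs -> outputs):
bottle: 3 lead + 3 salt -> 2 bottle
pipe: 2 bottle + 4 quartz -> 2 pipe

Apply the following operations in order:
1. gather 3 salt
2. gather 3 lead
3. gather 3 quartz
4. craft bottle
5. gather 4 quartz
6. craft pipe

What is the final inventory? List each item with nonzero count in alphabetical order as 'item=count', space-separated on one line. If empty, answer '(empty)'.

Answer: pipe=2 quartz=3

Derivation:
After 1 (gather 3 salt): salt=3
After 2 (gather 3 lead): lead=3 salt=3
After 3 (gather 3 quartz): lead=3 quartz=3 salt=3
After 4 (craft bottle): bottle=2 quartz=3
After 5 (gather 4 quartz): bottle=2 quartz=7
After 6 (craft pipe): pipe=2 quartz=3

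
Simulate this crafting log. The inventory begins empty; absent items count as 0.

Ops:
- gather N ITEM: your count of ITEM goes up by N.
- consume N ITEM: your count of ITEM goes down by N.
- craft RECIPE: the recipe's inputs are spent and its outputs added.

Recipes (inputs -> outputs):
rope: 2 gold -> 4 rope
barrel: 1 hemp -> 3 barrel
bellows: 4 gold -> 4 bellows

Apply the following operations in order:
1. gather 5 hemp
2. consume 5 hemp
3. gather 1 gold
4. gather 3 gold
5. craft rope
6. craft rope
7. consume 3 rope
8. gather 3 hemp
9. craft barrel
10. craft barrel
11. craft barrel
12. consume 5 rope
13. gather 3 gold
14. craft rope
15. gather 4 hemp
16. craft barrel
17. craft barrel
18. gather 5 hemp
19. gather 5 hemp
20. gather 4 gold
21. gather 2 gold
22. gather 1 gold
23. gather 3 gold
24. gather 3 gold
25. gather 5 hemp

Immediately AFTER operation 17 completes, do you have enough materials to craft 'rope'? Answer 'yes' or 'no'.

After 1 (gather 5 hemp): hemp=5
After 2 (consume 5 hemp): (empty)
After 3 (gather 1 gold): gold=1
After 4 (gather 3 gold): gold=4
After 5 (craft rope): gold=2 rope=4
After 6 (craft rope): rope=8
After 7 (consume 3 rope): rope=5
After 8 (gather 3 hemp): hemp=3 rope=5
After 9 (craft barrel): barrel=3 hemp=2 rope=5
After 10 (craft barrel): barrel=6 hemp=1 rope=5
After 11 (craft barrel): barrel=9 rope=5
After 12 (consume 5 rope): barrel=9
After 13 (gather 3 gold): barrel=9 gold=3
After 14 (craft rope): barrel=9 gold=1 rope=4
After 15 (gather 4 hemp): barrel=9 gold=1 hemp=4 rope=4
After 16 (craft barrel): barrel=12 gold=1 hemp=3 rope=4
After 17 (craft barrel): barrel=15 gold=1 hemp=2 rope=4

Answer: no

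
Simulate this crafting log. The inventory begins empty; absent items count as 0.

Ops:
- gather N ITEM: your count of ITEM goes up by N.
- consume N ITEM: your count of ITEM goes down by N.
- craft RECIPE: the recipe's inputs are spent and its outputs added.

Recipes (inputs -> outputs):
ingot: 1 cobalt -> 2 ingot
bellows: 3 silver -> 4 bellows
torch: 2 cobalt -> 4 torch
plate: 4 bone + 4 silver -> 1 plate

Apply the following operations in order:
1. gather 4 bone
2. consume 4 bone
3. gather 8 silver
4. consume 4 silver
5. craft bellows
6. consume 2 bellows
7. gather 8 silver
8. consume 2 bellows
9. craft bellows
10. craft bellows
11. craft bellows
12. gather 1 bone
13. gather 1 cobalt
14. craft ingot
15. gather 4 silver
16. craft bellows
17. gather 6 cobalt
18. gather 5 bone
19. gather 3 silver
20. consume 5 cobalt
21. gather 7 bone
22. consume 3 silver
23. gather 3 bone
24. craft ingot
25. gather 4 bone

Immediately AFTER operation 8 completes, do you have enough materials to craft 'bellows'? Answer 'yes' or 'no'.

Answer: yes

Derivation:
After 1 (gather 4 bone): bone=4
After 2 (consume 4 bone): (empty)
After 3 (gather 8 silver): silver=8
After 4 (consume 4 silver): silver=4
After 5 (craft bellows): bellows=4 silver=1
After 6 (consume 2 bellows): bellows=2 silver=1
After 7 (gather 8 silver): bellows=2 silver=9
After 8 (consume 2 bellows): silver=9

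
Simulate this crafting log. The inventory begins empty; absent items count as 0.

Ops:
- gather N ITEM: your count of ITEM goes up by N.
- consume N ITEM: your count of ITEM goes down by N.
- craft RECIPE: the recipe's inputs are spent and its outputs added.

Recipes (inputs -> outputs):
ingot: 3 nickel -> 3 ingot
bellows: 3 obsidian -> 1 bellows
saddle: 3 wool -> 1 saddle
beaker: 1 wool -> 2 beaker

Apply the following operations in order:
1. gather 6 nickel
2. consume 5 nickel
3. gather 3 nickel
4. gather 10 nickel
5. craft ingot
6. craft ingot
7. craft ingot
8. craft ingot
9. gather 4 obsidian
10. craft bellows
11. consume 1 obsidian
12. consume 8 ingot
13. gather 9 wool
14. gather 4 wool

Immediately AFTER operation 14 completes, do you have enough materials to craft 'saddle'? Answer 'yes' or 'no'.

After 1 (gather 6 nickel): nickel=6
After 2 (consume 5 nickel): nickel=1
After 3 (gather 3 nickel): nickel=4
After 4 (gather 10 nickel): nickel=14
After 5 (craft ingot): ingot=3 nickel=11
After 6 (craft ingot): ingot=6 nickel=8
After 7 (craft ingot): ingot=9 nickel=5
After 8 (craft ingot): ingot=12 nickel=2
After 9 (gather 4 obsidian): ingot=12 nickel=2 obsidian=4
After 10 (craft bellows): bellows=1 ingot=12 nickel=2 obsidian=1
After 11 (consume 1 obsidian): bellows=1 ingot=12 nickel=2
After 12 (consume 8 ingot): bellows=1 ingot=4 nickel=2
After 13 (gather 9 wool): bellows=1 ingot=4 nickel=2 wool=9
After 14 (gather 4 wool): bellows=1 ingot=4 nickel=2 wool=13

Answer: yes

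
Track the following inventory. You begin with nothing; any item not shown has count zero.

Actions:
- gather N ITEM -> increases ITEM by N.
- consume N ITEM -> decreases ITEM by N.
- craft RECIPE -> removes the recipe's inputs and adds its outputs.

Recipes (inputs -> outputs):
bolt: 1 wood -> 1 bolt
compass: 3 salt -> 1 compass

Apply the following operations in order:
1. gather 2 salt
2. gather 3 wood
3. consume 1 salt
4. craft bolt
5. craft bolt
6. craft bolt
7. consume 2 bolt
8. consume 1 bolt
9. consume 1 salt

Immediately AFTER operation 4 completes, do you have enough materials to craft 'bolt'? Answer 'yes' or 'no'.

After 1 (gather 2 salt): salt=2
After 2 (gather 3 wood): salt=2 wood=3
After 3 (consume 1 salt): salt=1 wood=3
After 4 (craft bolt): bolt=1 salt=1 wood=2

Answer: yes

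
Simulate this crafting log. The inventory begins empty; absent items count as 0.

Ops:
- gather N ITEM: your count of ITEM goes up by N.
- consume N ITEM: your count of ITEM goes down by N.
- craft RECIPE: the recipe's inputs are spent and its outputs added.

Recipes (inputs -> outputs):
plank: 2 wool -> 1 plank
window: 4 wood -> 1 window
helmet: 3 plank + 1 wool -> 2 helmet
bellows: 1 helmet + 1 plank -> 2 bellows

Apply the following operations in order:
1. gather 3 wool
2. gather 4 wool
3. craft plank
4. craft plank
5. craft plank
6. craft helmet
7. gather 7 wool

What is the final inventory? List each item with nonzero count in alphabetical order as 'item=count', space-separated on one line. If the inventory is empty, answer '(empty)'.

After 1 (gather 3 wool): wool=3
After 2 (gather 4 wool): wool=7
After 3 (craft plank): plank=1 wool=5
After 4 (craft plank): plank=2 wool=3
After 5 (craft plank): plank=3 wool=1
After 6 (craft helmet): helmet=2
After 7 (gather 7 wool): helmet=2 wool=7

Answer: helmet=2 wool=7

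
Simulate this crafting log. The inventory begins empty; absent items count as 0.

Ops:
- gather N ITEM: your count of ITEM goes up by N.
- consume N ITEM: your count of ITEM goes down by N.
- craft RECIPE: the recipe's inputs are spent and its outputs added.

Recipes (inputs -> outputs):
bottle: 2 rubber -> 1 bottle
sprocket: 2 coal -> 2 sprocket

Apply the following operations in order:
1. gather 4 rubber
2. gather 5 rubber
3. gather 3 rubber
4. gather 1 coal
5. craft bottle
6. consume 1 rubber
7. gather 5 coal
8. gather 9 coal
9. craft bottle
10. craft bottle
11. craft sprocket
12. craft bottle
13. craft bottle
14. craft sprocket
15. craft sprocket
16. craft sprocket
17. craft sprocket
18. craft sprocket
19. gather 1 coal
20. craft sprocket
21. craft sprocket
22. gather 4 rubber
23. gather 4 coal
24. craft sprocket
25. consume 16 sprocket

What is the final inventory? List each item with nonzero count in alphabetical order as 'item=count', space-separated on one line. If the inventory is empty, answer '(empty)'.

After 1 (gather 4 rubber): rubber=4
After 2 (gather 5 rubber): rubber=9
After 3 (gather 3 rubber): rubber=12
After 4 (gather 1 coal): coal=1 rubber=12
After 5 (craft bottle): bottle=1 coal=1 rubber=10
After 6 (consume 1 rubber): bottle=1 coal=1 rubber=9
After 7 (gather 5 coal): bottle=1 coal=6 rubber=9
After 8 (gather 9 coal): bottle=1 coal=15 rubber=9
After 9 (craft bottle): bottle=2 coal=15 rubber=7
After 10 (craft bottle): bottle=3 coal=15 rubber=5
After 11 (craft sprocket): bottle=3 coal=13 rubber=5 sprocket=2
After 12 (craft bottle): bottle=4 coal=13 rubber=3 sprocket=2
After 13 (craft bottle): bottle=5 coal=13 rubber=1 sprocket=2
After 14 (craft sprocket): bottle=5 coal=11 rubber=1 sprocket=4
After 15 (craft sprocket): bottle=5 coal=9 rubber=1 sprocket=6
After 16 (craft sprocket): bottle=5 coal=7 rubber=1 sprocket=8
After 17 (craft sprocket): bottle=5 coal=5 rubber=1 sprocket=10
After 18 (craft sprocket): bottle=5 coal=3 rubber=1 sprocket=12
After 19 (gather 1 coal): bottle=5 coal=4 rubber=1 sprocket=12
After 20 (craft sprocket): bottle=5 coal=2 rubber=1 sprocket=14
After 21 (craft sprocket): bottle=5 rubber=1 sprocket=16
After 22 (gather 4 rubber): bottle=5 rubber=5 sprocket=16
After 23 (gather 4 coal): bottle=5 coal=4 rubber=5 sprocket=16
After 24 (craft sprocket): bottle=5 coal=2 rubber=5 sprocket=18
After 25 (consume 16 sprocket): bottle=5 coal=2 rubber=5 sprocket=2

Answer: bottle=5 coal=2 rubber=5 sprocket=2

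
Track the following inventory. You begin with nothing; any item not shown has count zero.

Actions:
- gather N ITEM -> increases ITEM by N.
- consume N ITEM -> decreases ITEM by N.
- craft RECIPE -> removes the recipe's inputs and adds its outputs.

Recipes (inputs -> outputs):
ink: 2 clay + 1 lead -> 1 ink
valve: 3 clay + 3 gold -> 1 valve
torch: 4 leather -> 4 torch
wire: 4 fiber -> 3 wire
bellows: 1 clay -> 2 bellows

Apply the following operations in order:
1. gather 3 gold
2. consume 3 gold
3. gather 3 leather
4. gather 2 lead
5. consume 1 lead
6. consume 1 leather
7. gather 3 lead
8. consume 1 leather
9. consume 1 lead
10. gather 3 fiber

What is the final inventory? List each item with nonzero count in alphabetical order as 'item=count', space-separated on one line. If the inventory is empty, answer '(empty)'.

Answer: fiber=3 lead=3 leather=1

Derivation:
After 1 (gather 3 gold): gold=3
After 2 (consume 3 gold): (empty)
After 3 (gather 3 leather): leather=3
After 4 (gather 2 lead): lead=2 leather=3
After 5 (consume 1 lead): lead=1 leather=3
After 6 (consume 1 leather): lead=1 leather=2
After 7 (gather 3 lead): lead=4 leather=2
After 8 (consume 1 leather): lead=4 leather=1
After 9 (consume 1 lead): lead=3 leather=1
After 10 (gather 3 fiber): fiber=3 lead=3 leather=1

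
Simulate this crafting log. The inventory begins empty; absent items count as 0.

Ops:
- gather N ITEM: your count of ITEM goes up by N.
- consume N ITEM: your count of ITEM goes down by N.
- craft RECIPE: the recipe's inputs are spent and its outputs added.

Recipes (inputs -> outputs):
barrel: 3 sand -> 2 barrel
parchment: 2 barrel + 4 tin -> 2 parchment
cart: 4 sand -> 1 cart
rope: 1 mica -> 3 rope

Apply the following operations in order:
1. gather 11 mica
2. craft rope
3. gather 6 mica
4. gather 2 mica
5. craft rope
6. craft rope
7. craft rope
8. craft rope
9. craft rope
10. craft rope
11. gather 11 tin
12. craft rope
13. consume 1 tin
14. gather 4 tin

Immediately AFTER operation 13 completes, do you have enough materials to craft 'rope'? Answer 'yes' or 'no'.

Answer: yes

Derivation:
After 1 (gather 11 mica): mica=11
After 2 (craft rope): mica=10 rope=3
After 3 (gather 6 mica): mica=16 rope=3
After 4 (gather 2 mica): mica=18 rope=3
After 5 (craft rope): mica=17 rope=6
After 6 (craft rope): mica=16 rope=9
After 7 (craft rope): mica=15 rope=12
After 8 (craft rope): mica=14 rope=15
After 9 (craft rope): mica=13 rope=18
After 10 (craft rope): mica=12 rope=21
After 11 (gather 11 tin): mica=12 rope=21 tin=11
After 12 (craft rope): mica=11 rope=24 tin=11
After 13 (consume 1 tin): mica=11 rope=24 tin=10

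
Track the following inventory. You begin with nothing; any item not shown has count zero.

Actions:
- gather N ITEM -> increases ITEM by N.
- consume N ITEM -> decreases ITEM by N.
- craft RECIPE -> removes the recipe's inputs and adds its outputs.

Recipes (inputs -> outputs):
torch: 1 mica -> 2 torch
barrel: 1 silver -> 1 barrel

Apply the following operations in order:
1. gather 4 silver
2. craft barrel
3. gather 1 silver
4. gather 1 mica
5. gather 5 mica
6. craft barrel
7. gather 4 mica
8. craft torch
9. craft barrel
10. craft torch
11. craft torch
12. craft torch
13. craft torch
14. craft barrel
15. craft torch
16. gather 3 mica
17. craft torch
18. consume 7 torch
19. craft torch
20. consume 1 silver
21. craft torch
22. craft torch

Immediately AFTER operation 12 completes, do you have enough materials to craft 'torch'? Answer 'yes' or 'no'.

After 1 (gather 4 silver): silver=4
After 2 (craft barrel): barrel=1 silver=3
After 3 (gather 1 silver): barrel=1 silver=4
After 4 (gather 1 mica): barrel=1 mica=1 silver=4
After 5 (gather 5 mica): barrel=1 mica=6 silver=4
After 6 (craft barrel): barrel=2 mica=6 silver=3
After 7 (gather 4 mica): barrel=2 mica=10 silver=3
After 8 (craft torch): barrel=2 mica=9 silver=3 torch=2
After 9 (craft barrel): barrel=3 mica=9 silver=2 torch=2
After 10 (craft torch): barrel=3 mica=8 silver=2 torch=4
After 11 (craft torch): barrel=3 mica=7 silver=2 torch=6
After 12 (craft torch): barrel=3 mica=6 silver=2 torch=8

Answer: yes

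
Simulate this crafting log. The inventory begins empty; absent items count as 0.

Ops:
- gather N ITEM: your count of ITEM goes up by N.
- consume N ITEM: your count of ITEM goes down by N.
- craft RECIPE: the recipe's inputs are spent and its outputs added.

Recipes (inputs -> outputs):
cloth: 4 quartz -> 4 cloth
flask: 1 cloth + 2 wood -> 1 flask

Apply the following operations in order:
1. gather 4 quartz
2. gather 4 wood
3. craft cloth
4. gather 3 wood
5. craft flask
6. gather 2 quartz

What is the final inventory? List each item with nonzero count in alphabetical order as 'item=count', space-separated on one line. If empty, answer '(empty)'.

Answer: cloth=3 flask=1 quartz=2 wood=5

Derivation:
After 1 (gather 4 quartz): quartz=4
After 2 (gather 4 wood): quartz=4 wood=4
After 3 (craft cloth): cloth=4 wood=4
After 4 (gather 3 wood): cloth=4 wood=7
After 5 (craft flask): cloth=3 flask=1 wood=5
After 6 (gather 2 quartz): cloth=3 flask=1 quartz=2 wood=5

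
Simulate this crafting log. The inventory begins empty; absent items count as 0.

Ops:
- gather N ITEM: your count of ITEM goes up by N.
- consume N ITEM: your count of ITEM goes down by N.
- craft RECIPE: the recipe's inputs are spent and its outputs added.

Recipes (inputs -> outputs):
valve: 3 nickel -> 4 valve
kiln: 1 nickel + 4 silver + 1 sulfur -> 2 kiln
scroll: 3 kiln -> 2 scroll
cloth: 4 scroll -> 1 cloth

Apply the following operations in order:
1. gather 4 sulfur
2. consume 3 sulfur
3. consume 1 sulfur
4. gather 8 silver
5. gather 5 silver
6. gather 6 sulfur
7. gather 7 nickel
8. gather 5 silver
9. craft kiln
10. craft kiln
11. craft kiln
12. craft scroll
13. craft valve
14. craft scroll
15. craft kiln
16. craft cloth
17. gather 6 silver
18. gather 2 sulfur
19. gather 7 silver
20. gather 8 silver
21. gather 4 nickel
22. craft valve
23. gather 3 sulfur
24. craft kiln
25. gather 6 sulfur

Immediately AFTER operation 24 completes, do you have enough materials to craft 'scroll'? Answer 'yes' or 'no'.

Answer: yes

Derivation:
After 1 (gather 4 sulfur): sulfur=4
After 2 (consume 3 sulfur): sulfur=1
After 3 (consume 1 sulfur): (empty)
After 4 (gather 8 silver): silver=8
After 5 (gather 5 silver): silver=13
After 6 (gather 6 sulfur): silver=13 sulfur=6
After 7 (gather 7 nickel): nickel=7 silver=13 sulfur=6
After 8 (gather 5 silver): nickel=7 silver=18 sulfur=6
After 9 (craft kiln): kiln=2 nickel=6 silver=14 sulfur=5
After 10 (craft kiln): kiln=4 nickel=5 silver=10 sulfur=4
After 11 (craft kiln): kiln=6 nickel=4 silver=6 sulfur=3
After 12 (craft scroll): kiln=3 nickel=4 scroll=2 silver=6 sulfur=3
After 13 (craft valve): kiln=3 nickel=1 scroll=2 silver=6 sulfur=3 valve=4
After 14 (craft scroll): nickel=1 scroll=4 silver=6 sulfur=3 valve=4
After 15 (craft kiln): kiln=2 scroll=4 silver=2 sulfur=2 valve=4
After 16 (craft cloth): cloth=1 kiln=2 silver=2 sulfur=2 valve=4
After 17 (gather 6 silver): cloth=1 kiln=2 silver=8 sulfur=2 valve=4
After 18 (gather 2 sulfur): cloth=1 kiln=2 silver=8 sulfur=4 valve=4
After 19 (gather 7 silver): cloth=1 kiln=2 silver=15 sulfur=4 valve=4
After 20 (gather 8 silver): cloth=1 kiln=2 silver=23 sulfur=4 valve=4
After 21 (gather 4 nickel): cloth=1 kiln=2 nickel=4 silver=23 sulfur=4 valve=4
After 22 (craft valve): cloth=1 kiln=2 nickel=1 silver=23 sulfur=4 valve=8
After 23 (gather 3 sulfur): cloth=1 kiln=2 nickel=1 silver=23 sulfur=7 valve=8
After 24 (craft kiln): cloth=1 kiln=4 silver=19 sulfur=6 valve=8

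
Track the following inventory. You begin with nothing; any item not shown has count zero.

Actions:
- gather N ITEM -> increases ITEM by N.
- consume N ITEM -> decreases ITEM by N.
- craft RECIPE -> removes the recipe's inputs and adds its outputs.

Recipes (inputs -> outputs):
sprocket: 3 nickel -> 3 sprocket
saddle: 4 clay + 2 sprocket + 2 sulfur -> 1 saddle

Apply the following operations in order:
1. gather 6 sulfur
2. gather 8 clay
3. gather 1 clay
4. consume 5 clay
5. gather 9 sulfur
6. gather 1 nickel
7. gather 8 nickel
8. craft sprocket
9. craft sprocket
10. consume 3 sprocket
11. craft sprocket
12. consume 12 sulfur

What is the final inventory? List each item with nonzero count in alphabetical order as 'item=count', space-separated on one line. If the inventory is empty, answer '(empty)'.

After 1 (gather 6 sulfur): sulfur=6
After 2 (gather 8 clay): clay=8 sulfur=6
After 3 (gather 1 clay): clay=9 sulfur=6
After 4 (consume 5 clay): clay=4 sulfur=6
After 5 (gather 9 sulfur): clay=4 sulfur=15
After 6 (gather 1 nickel): clay=4 nickel=1 sulfur=15
After 7 (gather 8 nickel): clay=4 nickel=9 sulfur=15
After 8 (craft sprocket): clay=4 nickel=6 sprocket=3 sulfur=15
After 9 (craft sprocket): clay=4 nickel=3 sprocket=6 sulfur=15
After 10 (consume 3 sprocket): clay=4 nickel=3 sprocket=3 sulfur=15
After 11 (craft sprocket): clay=4 sprocket=6 sulfur=15
After 12 (consume 12 sulfur): clay=4 sprocket=6 sulfur=3

Answer: clay=4 sprocket=6 sulfur=3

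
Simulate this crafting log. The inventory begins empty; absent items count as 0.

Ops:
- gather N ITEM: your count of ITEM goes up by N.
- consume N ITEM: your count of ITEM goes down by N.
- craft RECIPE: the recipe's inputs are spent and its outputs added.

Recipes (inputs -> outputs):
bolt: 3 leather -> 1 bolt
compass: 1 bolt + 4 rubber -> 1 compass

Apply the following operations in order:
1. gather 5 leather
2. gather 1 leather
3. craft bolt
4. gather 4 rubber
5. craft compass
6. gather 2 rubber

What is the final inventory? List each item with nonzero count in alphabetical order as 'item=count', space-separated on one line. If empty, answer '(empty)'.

After 1 (gather 5 leather): leather=5
After 2 (gather 1 leather): leather=6
After 3 (craft bolt): bolt=1 leather=3
After 4 (gather 4 rubber): bolt=1 leather=3 rubber=4
After 5 (craft compass): compass=1 leather=3
After 6 (gather 2 rubber): compass=1 leather=3 rubber=2

Answer: compass=1 leather=3 rubber=2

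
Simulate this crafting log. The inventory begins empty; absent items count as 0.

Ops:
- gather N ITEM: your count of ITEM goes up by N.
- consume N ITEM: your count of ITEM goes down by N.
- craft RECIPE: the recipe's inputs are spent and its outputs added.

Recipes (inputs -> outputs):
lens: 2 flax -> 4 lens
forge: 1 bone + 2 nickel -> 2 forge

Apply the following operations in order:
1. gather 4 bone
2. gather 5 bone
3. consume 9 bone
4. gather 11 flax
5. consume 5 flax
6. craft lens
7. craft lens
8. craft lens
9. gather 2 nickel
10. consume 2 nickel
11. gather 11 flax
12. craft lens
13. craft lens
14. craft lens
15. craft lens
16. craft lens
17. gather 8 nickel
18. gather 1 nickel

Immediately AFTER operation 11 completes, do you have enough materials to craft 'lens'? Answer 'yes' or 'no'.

Answer: yes

Derivation:
After 1 (gather 4 bone): bone=4
After 2 (gather 5 bone): bone=9
After 3 (consume 9 bone): (empty)
After 4 (gather 11 flax): flax=11
After 5 (consume 5 flax): flax=6
After 6 (craft lens): flax=4 lens=4
After 7 (craft lens): flax=2 lens=8
After 8 (craft lens): lens=12
After 9 (gather 2 nickel): lens=12 nickel=2
After 10 (consume 2 nickel): lens=12
After 11 (gather 11 flax): flax=11 lens=12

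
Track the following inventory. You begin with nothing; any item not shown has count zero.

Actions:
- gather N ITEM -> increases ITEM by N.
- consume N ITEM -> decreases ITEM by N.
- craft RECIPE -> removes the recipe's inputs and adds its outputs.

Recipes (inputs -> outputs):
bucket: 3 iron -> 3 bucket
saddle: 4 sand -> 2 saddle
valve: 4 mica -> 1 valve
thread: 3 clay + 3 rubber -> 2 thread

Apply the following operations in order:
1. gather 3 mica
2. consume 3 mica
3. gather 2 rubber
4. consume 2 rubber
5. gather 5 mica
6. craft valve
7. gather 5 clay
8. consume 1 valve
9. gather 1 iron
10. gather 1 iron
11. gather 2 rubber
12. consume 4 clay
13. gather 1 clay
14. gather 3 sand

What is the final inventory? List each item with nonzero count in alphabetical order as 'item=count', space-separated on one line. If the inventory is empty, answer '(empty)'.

Answer: clay=2 iron=2 mica=1 rubber=2 sand=3

Derivation:
After 1 (gather 3 mica): mica=3
After 2 (consume 3 mica): (empty)
After 3 (gather 2 rubber): rubber=2
After 4 (consume 2 rubber): (empty)
After 5 (gather 5 mica): mica=5
After 6 (craft valve): mica=1 valve=1
After 7 (gather 5 clay): clay=5 mica=1 valve=1
After 8 (consume 1 valve): clay=5 mica=1
After 9 (gather 1 iron): clay=5 iron=1 mica=1
After 10 (gather 1 iron): clay=5 iron=2 mica=1
After 11 (gather 2 rubber): clay=5 iron=2 mica=1 rubber=2
After 12 (consume 4 clay): clay=1 iron=2 mica=1 rubber=2
After 13 (gather 1 clay): clay=2 iron=2 mica=1 rubber=2
After 14 (gather 3 sand): clay=2 iron=2 mica=1 rubber=2 sand=3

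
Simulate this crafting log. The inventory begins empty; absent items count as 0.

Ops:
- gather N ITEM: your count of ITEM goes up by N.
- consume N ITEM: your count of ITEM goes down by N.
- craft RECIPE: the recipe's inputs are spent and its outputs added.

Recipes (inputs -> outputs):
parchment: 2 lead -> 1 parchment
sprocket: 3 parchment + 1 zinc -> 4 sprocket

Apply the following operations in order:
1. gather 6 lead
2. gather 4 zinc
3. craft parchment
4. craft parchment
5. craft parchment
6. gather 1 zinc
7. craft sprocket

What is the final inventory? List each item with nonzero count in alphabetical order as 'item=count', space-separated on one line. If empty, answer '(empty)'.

After 1 (gather 6 lead): lead=6
After 2 (gather 4 zinc): lead=6 zinc=4
After 3 (craft parchment): lead=4 parchment=1 zinc=4
After 4 (craft parchment): lead=2 parchment=2 zinc=4
After 5 (craft parchment): parchment=3 zinc=4
After 6 (gather 1 zinc): parchment=3 zinc=5
After 7 (craft sprocket): sprocket=4 zinc=4

Answer: sprocket=4 zinc=4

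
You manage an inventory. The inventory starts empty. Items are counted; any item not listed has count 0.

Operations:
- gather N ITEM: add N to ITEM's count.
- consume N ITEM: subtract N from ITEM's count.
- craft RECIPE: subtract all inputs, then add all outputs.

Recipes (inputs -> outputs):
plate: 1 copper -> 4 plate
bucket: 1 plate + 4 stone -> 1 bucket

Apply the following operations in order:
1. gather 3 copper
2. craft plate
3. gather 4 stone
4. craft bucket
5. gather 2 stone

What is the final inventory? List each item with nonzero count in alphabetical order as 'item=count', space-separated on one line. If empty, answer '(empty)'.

Answer: bucket=1 copper=2 plate=3 stone=2

Derivation:
After 1 (gather 3 copper): copper=3
After 2 (craft plate): copper=2 plate=4
After 3 (gather 4 stone): copper=2 plate=4 stone=4
After 4 (craft bucket): bucket=1 copper=2 plate=3
After 5 (gather 2 stone): bucket=1 copper=2 plate=3 stone=2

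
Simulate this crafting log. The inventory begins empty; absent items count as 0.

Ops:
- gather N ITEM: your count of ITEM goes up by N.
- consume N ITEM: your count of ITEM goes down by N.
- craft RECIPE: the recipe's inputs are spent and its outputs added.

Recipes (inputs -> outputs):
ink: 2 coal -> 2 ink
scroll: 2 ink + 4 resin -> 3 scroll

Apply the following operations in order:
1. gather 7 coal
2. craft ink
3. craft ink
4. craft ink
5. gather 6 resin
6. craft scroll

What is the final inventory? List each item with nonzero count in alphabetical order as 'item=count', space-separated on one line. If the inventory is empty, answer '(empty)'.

After 1 (gather 7 coal): coal=7
After 2 (craft ink): coal=5 ink=2
After 3 (craft ink): coal=3 ink=4
After 4 (craft ink): coal=1 ink=6
After 5 (gather 6 resin): coal=1 ink=6 resin=6
After 6 (craft scroll): coal=1 ink=4 resin=2 scroll=3

Answer: coal=1 ink=4 resin=2 scroll=3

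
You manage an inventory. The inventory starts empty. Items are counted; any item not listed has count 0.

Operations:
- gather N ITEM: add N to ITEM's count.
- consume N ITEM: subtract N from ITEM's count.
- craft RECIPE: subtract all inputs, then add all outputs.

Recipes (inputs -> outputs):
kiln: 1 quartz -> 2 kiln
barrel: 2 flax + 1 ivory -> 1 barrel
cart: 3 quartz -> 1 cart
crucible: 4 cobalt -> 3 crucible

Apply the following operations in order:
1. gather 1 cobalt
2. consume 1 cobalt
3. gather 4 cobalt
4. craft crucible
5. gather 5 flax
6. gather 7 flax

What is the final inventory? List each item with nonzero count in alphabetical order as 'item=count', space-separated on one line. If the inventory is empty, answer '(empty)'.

After 1 (gather 1 cobalt): cobalt=1
After 2 (consume 1 cobalt): (empty)
After 3 (gather 4 cobalt): cobalt=4
After 4 (craft crucible): crucible=3
After 5 (gather 5 flax): crucible=3 flax=5
After 6 (gather 7 flax): crucible=3 flax=12

Answer: crucible=3 flax=12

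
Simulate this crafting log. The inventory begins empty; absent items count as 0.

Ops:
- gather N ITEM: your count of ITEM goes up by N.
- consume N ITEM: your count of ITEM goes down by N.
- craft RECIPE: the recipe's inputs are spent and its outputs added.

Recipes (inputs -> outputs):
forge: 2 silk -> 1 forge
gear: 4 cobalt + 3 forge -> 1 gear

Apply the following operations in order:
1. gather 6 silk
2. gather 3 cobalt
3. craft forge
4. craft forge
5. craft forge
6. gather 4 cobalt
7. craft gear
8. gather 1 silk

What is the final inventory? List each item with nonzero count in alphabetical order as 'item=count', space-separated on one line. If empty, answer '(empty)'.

Answer: cobalt=3 gear=1 silk=1

Derivation:
After 1 (gather 6 silk): silk=6
After 2 (gather 3 cobalt): cobalt=3 silk=6
After 3 (craft forge): cobalt=3 forge=1 silk=4
After 4 (craft forge): cobalt=3 forge=2 silk=2
After 5 (craft forge): cobalt=3 forge=3
After 6 (gather 4 cobalt): cobalt=7 forge=3
After 7 (craft gear): cobalt=3 gear=1
After 8 (gather 1 silk): cobalt=3 gear=1 silk=1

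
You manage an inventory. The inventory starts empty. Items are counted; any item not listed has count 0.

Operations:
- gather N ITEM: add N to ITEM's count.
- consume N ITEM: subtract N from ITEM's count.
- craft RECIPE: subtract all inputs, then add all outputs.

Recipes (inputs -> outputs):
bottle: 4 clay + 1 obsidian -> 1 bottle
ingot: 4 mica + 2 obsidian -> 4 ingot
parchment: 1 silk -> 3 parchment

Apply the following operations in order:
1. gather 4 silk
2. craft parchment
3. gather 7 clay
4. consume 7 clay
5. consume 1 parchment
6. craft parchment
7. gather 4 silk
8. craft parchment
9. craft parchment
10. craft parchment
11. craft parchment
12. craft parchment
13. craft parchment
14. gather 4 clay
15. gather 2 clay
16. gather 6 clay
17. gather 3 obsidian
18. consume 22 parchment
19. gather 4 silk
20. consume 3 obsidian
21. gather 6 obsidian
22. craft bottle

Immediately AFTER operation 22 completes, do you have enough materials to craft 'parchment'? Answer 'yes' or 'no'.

Answer: yes

Derivation:
After 1 (gather 4 silk): silk=4
After 2 (craft parchment): parchment=3 silk=3
After 3 (gather 7 clay): clay=7 parchment=3 silk=3
After 4 (consume 7 clay): parchment=3 silk=3
After 5 (consume 1 parchment): parchment=2 silk=3
After 6 (craft parchment): parchment=5 silk=2
After 7 (gather 4 silk): parchment=5 silk=6
After 8 (craft parchment): parchment=8 silk=5
After 9 (craft parchment): parchment=11 silk=4
After 10 (craft parchment): parchment=14 silk=3
After 11 (craft parchment): parchment=17 silk=2
After 12 (craft parchment): parchment=20 silk=1
After 13 (craft parchment): parchment=23
After 14 (gather 4 clay): clay=4 parchment=23
After 15 (gather 2 clay): clay=6 parchment=23
After 16 (gather 6 clay): clay=12 parchment=23
After 17 (gather 3 obsidian): clay=12 obsidian=3 parchment=23
After 18 (consume 22 parchment): clay=12 obsidian=3 parchment=1
After 19 (gather 4 silk): clay=12 obsidian=3 parchment=1 silk=4
After 20 (consume 3 obsidian): clay=12 parchment=1 silk=4
After 21 (gather 6 obsidian): clay=12 obsidian=6 parchment=1 silk=4
After 22 (craft bottle): bottle=1 clay=8 obsidian=5 parchment=1 silk=4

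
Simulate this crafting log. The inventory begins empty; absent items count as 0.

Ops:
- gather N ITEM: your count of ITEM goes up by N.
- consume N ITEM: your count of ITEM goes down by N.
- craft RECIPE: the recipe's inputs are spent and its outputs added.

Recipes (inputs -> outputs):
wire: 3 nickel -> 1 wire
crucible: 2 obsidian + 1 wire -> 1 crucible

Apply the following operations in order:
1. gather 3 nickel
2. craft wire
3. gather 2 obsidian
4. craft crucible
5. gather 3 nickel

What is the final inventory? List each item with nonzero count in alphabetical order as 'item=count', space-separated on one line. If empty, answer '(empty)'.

After 1 (gather 3 nickel): nickel=3
After 2 (craft wire): wire=1
After 3 (gather 2 obsidian): obsidian=2 wire=1
After 4 (craft crucible): crucible=1
After 5 (gather 3 nickel): crucible=1 nickel=3

Answer: crucible=1 nickel=3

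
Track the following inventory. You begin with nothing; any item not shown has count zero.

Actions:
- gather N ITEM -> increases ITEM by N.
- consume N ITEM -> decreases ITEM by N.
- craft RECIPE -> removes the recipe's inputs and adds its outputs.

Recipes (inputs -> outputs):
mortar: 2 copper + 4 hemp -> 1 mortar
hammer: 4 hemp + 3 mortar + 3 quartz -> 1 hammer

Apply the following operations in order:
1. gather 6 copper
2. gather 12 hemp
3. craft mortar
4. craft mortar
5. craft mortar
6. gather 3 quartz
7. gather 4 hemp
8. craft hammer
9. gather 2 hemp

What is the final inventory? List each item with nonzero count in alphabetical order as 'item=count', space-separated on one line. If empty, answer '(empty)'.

Answer: hammer=1 hemp=2

Derivation:
After 1 (gather 6 copper): copper=6
After 2 (gather 12 hemp): copper=6 hemp=12
After 3 (craft mortar): copper=4 hemp=8 mortar=1
After 4 (craft mortar): copper=2 hemp=4 mortar=2
After 5 (craft mortar): mortar=3
After 6 (gather 3 quartz): mortar=3 quartz=3
After 7 (gather 4 hemp): hemp=4 mortar=3 quartz=3
After 8 (craft hammer): hammer=1
After 9 (gather 2 hemp): hammer=1 hemp=2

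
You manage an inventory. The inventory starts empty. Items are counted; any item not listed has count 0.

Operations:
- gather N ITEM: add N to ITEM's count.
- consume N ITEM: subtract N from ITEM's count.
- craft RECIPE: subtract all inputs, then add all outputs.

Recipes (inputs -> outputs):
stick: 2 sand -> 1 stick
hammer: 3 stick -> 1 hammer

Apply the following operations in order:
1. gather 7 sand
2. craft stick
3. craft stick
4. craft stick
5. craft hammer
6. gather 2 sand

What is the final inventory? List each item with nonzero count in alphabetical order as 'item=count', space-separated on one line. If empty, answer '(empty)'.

Answer: hammer=1 sand=3

Derivation:
After 1 (gather 7 sand): sand=7
After 2 (craft stick): sand=5 stick=1
After 3 (craft stick): sand=3 stick=2
After 4 (craft stick): sand=1 stick=3
After 5 (craft hammer): hammer=1 sand=1
After 6 (gather 2 sand): hammer=1 sand=3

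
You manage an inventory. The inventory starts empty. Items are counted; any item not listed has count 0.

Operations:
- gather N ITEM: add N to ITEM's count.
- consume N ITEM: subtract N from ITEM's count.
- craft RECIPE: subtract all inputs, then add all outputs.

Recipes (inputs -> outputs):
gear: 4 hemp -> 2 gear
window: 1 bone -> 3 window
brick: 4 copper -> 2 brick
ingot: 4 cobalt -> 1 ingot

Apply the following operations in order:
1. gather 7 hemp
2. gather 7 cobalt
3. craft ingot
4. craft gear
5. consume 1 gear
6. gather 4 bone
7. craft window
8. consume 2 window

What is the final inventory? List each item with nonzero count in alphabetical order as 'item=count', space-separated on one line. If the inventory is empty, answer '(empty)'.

After 1 (gather 7 hemp): hemp=7
After 2 (gather 7 cobalt): cobalt=7 hemp=7
After 3 (craft ingot): cobalt=3 hemp=7 ingot=1
After 4 (craft gear): cobalt=3 gear=2 hemp=3 ingot=1
After 5 (consume 1 gear): cobalt=3 gear=1 hemp=3 ingot=1
After 6 (gather 4 bone): bone=4 cobalt=3 gear=1 hemp=3 ingot=1
After 7 (craft window): bone=3 cobalt=3 gear=1 hemp=3 ingot=1 window=3
After 8 (consume 2 window): bone=3 cobalt=3 gear=1 hemp=3 ingot=1 window=1

Answer: bone=3 cobalt=3 gear=1 hemp=3 ingot=1 window=1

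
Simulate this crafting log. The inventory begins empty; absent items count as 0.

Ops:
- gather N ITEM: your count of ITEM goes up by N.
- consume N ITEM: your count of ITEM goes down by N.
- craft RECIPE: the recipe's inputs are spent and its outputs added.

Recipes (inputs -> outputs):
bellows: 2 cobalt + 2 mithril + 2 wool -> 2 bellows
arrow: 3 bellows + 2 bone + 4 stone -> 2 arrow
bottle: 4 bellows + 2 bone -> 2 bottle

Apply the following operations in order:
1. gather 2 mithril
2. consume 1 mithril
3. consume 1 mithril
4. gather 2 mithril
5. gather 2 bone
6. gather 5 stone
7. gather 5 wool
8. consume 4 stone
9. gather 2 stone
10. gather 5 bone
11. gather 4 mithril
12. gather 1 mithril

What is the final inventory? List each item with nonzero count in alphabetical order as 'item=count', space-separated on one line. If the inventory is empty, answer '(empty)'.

After 1 (gather 2 mithril): mithril=2
After 2 (consume 1 mithril): mithril=1
After 3 (consume 1 mithril): (empty)
After 4 (gather 2 mithril): mithril=2
After 5 (gather 2 bone): bone=2 mithril=2
After 6 (gather 5 stone): bone=2 mithril=2 stone=5
After 7 (gather 5 wool): bone=2 mithril=2 stone=5 wool=5
After 8 (consume 4 stone): bone=2 mithril=2 stone=1 wool=5
After 9 (gather 2 stone): bone=2 mithril=2 stone=3 wool=5
After 10 (gather 5 bone): bone=7 mithril=2 stone=3 wool=5
After 11 (gather 4 mithril): bone=7 mithril=6 stone=3 wool=5
After 12 (gather 1 mithril): bone=7 mithril=7 stone=3 wool=5

Answer: bone=7 mithril=7 stone=3 wool=5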